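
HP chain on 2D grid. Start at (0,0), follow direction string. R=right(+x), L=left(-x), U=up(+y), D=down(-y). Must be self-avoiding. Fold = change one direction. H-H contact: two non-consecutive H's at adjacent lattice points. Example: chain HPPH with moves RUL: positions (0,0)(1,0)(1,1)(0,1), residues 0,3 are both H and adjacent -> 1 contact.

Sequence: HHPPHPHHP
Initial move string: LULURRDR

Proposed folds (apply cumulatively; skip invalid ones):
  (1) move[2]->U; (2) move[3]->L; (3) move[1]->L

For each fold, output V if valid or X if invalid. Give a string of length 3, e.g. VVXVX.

Initial: LULURRDR -> [(0, 0), (-1, 0), (-1, 1), (-2, 1), (-2, 2), (-1, 2), (0, 2), (0, 1), (1, 1)]
Fold 1: move[2]->U => LUUURRDR VALID
Fold 2: move[3]->L => LUULRRDR INVALID (collision), skipped
Fold 3: move[1]->L => LLUURRDR VALID

Answer: VXV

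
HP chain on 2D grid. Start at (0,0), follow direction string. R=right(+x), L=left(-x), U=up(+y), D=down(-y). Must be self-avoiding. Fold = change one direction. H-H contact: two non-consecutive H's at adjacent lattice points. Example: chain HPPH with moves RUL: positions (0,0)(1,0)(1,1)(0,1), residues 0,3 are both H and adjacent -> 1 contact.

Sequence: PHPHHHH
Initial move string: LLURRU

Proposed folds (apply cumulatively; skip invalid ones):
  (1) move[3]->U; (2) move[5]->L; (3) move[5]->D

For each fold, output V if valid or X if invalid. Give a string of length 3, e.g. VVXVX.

Answer: VXV

Derivation:
Initial: LLURRU -> [(0, 0), (-1, 0), (-2, 0), (-2, 1), (-1, 1), (0, 1), (0, 2)]
Fold 1: move[3]->U => LLUURU VALID
Fold 2: move[5]->L => LLUURL INVALID (collision), skipped
Fold 3: move[5]->D => LLUURD VALID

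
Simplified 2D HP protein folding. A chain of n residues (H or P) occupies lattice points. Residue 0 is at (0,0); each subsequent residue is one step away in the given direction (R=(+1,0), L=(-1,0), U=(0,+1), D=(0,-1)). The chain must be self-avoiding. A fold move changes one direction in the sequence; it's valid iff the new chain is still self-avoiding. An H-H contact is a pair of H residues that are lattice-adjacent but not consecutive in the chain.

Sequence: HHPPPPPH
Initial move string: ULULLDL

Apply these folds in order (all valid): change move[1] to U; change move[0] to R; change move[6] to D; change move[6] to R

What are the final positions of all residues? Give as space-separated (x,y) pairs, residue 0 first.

Initial moves: ULULLDL
Fold: move[1]->U => UUULLDL (positions: [(0, 0), (0, 1), (0, 2), (0, 3), (-1, 3), (-2, 3), (-2, 2), (-3, 2)])
Fold: move[0]->R => RUULLDL (positions: [(0, 0), (1, 0), (1, 1), (1, 2), (0, 2), (-1, 2), (-1, 1), (-2, 1)])
Fold: move[6]->D => RUULLDD (positions: [(0, 0), (1, 0), (1, 1), (1, 2), (0, 2), (-1, 2), (-1, 1), (-1, 0)])
Fold: move[6]->R => RUULLDR (positions: [(0, 0), (1, 0), (1, 1), (1, 2), (0, 2), (-1, 2), (-1, 1), (0, 1)])

Answer: (0,0) (1,0) (1,1) (1,2) (0,2) (-1,2) (-1,1) (0,1)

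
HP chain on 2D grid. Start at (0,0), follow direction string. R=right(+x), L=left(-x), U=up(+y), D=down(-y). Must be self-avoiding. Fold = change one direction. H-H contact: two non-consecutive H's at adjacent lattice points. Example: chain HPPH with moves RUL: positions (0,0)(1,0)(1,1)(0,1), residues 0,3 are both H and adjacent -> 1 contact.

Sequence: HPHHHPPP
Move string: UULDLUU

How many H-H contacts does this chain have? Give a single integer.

Positions: [(0, 0), (0, 1), (0, 2), (-1, 2), (-1, 1), (-2, 1), (-2, 2), (-2, 3)]
No H-H contacts found.

Answer: 0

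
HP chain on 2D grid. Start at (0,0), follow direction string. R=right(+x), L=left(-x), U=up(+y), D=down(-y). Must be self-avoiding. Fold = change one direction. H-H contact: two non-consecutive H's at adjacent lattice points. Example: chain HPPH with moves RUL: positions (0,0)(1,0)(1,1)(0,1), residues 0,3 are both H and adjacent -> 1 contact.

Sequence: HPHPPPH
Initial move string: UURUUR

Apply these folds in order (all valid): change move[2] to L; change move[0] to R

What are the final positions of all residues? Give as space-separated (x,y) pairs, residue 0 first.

Initial moves: UURUUR
Fold: move[2]->L => UULUUR (positions: [(0, 0), (0, 1), (0, 2), (-1, 2), (-1, 3), (-1, 4), (0, 4)])
Fold: move[0]->R => RULUUR (positions: [(0, 0), (1, 0), (1, 1), (0, 1), (0, 2), (0, 3), (1, 3)])

Answer: (0,0) (1,0) (1,1) (0,1) (0,2) (0,3) (1,3)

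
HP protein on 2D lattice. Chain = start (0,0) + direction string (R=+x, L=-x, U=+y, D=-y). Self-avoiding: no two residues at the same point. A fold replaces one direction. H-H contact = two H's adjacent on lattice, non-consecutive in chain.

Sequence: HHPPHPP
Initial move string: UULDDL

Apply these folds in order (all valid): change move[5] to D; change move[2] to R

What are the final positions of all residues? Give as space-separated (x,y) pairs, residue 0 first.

Answer: (0,0) (0,1) (0,2) (1,2) (1,1) (1,0) (1,-1)

Derivation:
Initial moves: UULDDL
Fold: move[5]->D => UULDDD (positions: [(0, 0), (0, 1), (0, 2), (-1, 2), (-1, 1), (-1, 0), (-1, -1)])
Fold: move[2]->R => UURDDD (positions: [(0, 0), (0, 1), (0, 2), (1, 2), (1, 1), (1, 0), (1, -1)])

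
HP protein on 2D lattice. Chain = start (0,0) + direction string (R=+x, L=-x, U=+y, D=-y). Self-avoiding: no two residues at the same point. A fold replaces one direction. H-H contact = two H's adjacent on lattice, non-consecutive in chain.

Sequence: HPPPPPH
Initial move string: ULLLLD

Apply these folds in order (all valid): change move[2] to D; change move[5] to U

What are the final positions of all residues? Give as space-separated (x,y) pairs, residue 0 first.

Answer: (0,0) (0,1) (-1,1) (-1,0) (-2,0) (-3,0) (-3,1)

Derivation:
Initial moves: ULLLLD
Fold: move[2]->D => ULDLLD (positions: [(0, 0), (0, 1), (-1, 1), (-1, 0), (-2, 0), (-3, 0), (-3, -1)])
Fold: move[5]->U => ULDLLU (positions: [(0, 0), (0, 1), (-1, 1), (-1, 0), (-2, 0), (-3, 0), (-3, 1)])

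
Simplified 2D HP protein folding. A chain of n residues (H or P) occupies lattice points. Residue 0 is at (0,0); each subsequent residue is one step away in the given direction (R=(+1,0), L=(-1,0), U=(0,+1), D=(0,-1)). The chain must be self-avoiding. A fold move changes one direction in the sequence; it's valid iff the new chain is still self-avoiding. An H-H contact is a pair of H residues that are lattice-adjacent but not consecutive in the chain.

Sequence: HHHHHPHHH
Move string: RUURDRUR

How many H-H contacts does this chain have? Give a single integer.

Positions: [(0, 0), (1, 0), (1, 1), (1, 2), (2, 2), (2, 1), (3, 1), (3, 2), (4, 2)]
H-H contact: residue 4 @(2,2) - residue 7 @(3, 2)

Answer: 1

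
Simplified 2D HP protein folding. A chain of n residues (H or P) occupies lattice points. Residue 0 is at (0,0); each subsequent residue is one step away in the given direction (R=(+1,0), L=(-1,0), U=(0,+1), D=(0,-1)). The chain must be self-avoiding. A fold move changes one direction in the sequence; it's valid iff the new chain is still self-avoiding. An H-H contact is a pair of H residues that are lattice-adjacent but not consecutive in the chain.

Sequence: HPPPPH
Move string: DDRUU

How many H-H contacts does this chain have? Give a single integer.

Positions: [(0, 0), (0, -1), (0, -2), (1, -2), (1, -1), (1, 0)]
H-H contact: residue 0 @(0,0) - residue 5 @(1, 0)

Answer: 1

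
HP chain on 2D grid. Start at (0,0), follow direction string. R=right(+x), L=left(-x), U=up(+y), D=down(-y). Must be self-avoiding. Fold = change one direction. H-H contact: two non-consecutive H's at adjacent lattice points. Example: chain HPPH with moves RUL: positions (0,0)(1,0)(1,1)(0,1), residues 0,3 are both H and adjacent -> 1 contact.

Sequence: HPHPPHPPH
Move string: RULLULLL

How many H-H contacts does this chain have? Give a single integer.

Answer: 0

Derivation:
Positions: [(0, 0), (1, 0), (1, 1), (0, 1), (-1, 1), (-1, 2), (-2, 2), (-3, 2), (-4, 2)]
No H-H contacts found.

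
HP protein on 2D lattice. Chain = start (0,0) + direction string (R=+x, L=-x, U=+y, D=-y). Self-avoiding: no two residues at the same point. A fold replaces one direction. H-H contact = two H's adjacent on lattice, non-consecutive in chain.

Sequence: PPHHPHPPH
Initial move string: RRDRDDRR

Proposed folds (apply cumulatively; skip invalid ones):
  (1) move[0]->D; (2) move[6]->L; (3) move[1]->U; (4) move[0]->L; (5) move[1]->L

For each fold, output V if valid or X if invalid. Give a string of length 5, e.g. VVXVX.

Initial: RRDRDDRR -> [(0, 0), (1, 0), (2, 0), (2, -1), (3, -1), (3, -2), (3, -3), (4, -3), (5, -3)]
Fold 1: move[0]->D => DRDRDDRR VALID
Fold 2: move[6]->L => DRDRDDLR INVALID (collision), skipped
Fold 3: move[1]->U => DUDRDDRR INVALID (collision), skipped
Fold 4: move[0]->L => LRDRDDRR INVALID (collision), skipped
Fold 5: move[1]->L => DLDRDDRR VALID

Answer: VXXXV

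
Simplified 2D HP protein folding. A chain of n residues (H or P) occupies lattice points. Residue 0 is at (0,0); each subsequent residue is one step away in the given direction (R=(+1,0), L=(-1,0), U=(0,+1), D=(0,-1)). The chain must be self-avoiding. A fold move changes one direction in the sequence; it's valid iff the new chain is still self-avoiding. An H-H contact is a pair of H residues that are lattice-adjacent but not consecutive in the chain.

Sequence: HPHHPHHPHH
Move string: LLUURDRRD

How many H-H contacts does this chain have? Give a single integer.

Answer: 2

Derivation:
Positions: [(0, 0), (-1, 0), (-2, 0), (-2, 1), (-2, 2), (-1, 2), (-1, 1), (0, 1), (1, 1), (1, 0)]
H-H contact: residue 0 @(0,0) - residue 9 @(1, 0)
H-H contact: residue 3 @(-2,1) - residue 6 @(-1, 1)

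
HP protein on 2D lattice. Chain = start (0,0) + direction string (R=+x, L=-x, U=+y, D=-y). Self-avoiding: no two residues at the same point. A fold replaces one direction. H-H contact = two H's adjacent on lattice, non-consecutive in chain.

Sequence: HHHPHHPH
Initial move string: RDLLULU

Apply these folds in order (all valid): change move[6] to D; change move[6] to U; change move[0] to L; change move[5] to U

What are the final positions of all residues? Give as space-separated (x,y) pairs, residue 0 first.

Answer: (0,0) (-1,0) (-1,-1) (-2,-1) (-3,-1) (-3,0) (-3,1) (-3,2)

Derivation:
Initial moves: RDLLULU
Fold: move[6]->D => RDLLULD (positions: [(0, 0), (1, 0), (1, -1), (0, -1), (-1, -1), (-1, 0), (-2, 0), (-2, -1)])
Fold: move[6]->U => RDLLULU (positions: [(0, 0), (1, 0), (1, -1), (0, -1), (-1, -1), (-1, 0), (-2, 0), (-2, 1)])
Fold: move[0]->L => LDLLULU (positions: [(0, 0), (-1, 0), (-1, -1), (-2, -1), (-3, -1), (-3, 0), (-4, 0), (-4, 1)])
Fold: move[5]->U => LDLLUUU (positions: [(0, 0), (-1, 0), (-1, -1), (-2, -1), (-3, -1), (-3, 0), (-3, 1), (-3, 2)])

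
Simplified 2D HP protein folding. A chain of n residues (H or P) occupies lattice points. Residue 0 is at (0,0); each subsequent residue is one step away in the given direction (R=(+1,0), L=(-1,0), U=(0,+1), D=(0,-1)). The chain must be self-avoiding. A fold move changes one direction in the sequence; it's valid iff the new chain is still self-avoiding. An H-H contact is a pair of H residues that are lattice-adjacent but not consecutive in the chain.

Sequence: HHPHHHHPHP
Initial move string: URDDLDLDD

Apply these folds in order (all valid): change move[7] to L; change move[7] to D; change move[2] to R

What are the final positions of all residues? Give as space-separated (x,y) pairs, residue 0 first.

Initial moves: URDDLDLDD
Fold: move[7]->L => URDDLDLLD (positions: [(0, 0), (0, 1), (1, 1), (1, 0), (1, -1), (0, -1), (0, -2), (-1, -2), (-2, -2), (-2, -3)])
Fold: move[7]->D => URDDLDLDD (positions: [(0, 0), (0, 1), (1, 1), (1, 0), (1, -1), (0, -1), (0, -2), (-1, -2), (-1, -3), (-1, -4)])
Fold: move[2]->R => URRDLDLDD (positions: [(0, 0), (0, 1), (1, 1), (2, 1), (2, 0), (1, 0), (1, -1), (0, -1), (0, -2), (0, -3)])

Answer: (0,0) (0,1) (1,1) (2,1) (2,0) (1,0) (1,-1) (0,-1) (0,-2) (0,-3)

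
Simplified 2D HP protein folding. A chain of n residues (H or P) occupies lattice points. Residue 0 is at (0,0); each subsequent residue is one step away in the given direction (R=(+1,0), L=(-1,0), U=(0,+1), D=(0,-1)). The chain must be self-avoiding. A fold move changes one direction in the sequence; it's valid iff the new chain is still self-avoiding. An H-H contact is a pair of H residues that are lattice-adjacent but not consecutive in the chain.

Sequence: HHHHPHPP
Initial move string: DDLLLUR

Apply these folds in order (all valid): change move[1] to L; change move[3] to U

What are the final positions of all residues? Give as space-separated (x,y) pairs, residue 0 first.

Initial moves: DDLLLUR
Fold: move[1]->L => DLLLLUR (positions: [(0, 0), (0, -1), (-1, -1), (-2, -1), (-3, -1), (-4, -1), (-4, 0), (-3, 0)])
Fold: move[3]->U => DLLULUR (positions: [(0, 0), (0, -1), (-1, -1), (-2, -1), (-2, 0), (-3, 0), (-3, 1), (-2, 1)])

Answer: (0,0) (0,-1) (-1,-1) (-2,-1) (-2,0) (-3,0) (-3,1) (-2,1)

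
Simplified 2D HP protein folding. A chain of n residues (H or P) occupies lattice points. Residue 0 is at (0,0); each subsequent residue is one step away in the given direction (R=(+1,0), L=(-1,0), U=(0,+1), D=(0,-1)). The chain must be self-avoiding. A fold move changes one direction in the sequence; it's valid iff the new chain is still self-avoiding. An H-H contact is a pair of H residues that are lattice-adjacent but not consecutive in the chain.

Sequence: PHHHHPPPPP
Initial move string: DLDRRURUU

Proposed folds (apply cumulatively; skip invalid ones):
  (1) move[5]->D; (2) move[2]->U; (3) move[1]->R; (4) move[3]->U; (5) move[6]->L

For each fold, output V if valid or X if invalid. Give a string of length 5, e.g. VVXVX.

Answer: VXVXX

Derivation:
Initial: DLDRRURUU -> [(0, 0), (0, -1), (-1, -1), (-1, -2), (0, -2), (1, -2), (1, -1), (2, -1), (2, 0), (2, 1)]
Fold 1: move[5]->D => DLDRRDRUU VALID
Fold 2: move[2]->U => DLURRDRUU INVALID (collision), skipped
Fold 3: move[1]->R => DRDRRDRUU VALID
Fold 4: move[3]->U => DRDURDRUU INVALID (collision), skipped
Fold 5: move[6]->L => DRDRRDLUU INVALID (collision), skipped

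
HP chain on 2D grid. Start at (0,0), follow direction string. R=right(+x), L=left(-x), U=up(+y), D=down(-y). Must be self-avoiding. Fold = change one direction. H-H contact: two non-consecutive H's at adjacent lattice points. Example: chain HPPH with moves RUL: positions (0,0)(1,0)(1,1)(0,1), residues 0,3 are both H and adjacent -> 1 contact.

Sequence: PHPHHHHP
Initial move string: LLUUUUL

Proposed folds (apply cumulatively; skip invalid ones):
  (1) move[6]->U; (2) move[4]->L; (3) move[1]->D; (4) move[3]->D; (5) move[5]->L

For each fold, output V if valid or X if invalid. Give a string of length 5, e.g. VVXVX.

Initial: LLUUUUL -> [(0, 0), (-1, 0), (-2, 0), (-2, 1), (-2, 2), (-2, 3), (-2, 4), (-3, 4)]
Fold 1: move[6]->U => LLUUUUU VALID
Fold 2: move[4]->L => LLUULUU VALID
Fold 3: move[1]->D => LDUULUU INVALID (collision), skipped
Fold 4: move[3]->D => LLUDLUU INVALID (collision), skipped
Fold 5: move[5]->L => LLUULLU VALID

Answer: VVXXV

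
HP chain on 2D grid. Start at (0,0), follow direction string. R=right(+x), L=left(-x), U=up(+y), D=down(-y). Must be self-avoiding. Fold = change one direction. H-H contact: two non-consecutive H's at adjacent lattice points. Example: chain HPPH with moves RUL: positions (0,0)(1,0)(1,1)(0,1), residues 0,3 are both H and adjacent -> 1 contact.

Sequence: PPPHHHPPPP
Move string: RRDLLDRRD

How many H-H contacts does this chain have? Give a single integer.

Positions: [(0, 0), (1, 0), (2, 0), (2, -1), (1, -1), (0, -1), (0, -2), (1, -2), (2, -2), (2, -3)]
No H-H contacts found.

Answer: 0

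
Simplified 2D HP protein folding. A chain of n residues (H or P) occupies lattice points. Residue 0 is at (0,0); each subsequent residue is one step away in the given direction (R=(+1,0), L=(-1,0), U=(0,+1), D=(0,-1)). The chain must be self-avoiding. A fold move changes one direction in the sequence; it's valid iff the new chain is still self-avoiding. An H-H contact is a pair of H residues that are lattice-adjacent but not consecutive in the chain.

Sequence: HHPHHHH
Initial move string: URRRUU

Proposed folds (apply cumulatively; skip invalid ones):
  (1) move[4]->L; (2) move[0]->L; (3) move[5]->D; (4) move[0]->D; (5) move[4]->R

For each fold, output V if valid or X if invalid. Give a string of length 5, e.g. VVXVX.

Initial: URRRUU -> [(0, 0), (0, 1), (1, 1), (2, 1), (3, 1), (3, 2), (3, 3)]
Fold 1: move[4]->L => URRRLU INVALID (collision), skipped
Fold 2: move[0]->L => LRRRUU INVALID (collision), skipped
Fold 3: move[5]->D => URRRUD INVALID (collision), skipped
Fold 4: move[0]->D => DRRRUU VALID
Fold 5: move[4]->R => DRRRRU VALID

Answer: XXXVV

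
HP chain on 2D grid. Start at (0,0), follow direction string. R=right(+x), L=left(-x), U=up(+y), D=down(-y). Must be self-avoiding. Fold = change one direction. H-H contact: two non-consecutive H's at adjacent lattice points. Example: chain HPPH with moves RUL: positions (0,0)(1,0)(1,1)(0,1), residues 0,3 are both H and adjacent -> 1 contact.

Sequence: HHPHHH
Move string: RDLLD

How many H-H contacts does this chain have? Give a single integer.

Positions: [(0, 0), (1, 0), (1, -1), (0, -1), (-1, -1), (-1, -2)]
H-H contact: residue 0 @(0,0) - residue 3 @(0, -1)

Answer: 1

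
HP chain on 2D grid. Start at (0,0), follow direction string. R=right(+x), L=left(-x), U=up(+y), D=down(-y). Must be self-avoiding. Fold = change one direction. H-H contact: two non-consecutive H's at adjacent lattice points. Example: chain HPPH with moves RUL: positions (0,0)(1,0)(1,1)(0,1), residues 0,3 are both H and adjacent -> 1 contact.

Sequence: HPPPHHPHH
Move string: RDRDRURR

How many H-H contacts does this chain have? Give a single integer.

Answer: 0

Derivation:
Positions: [(0, 0), (1, 0), (1, -1), (2, -1), (2, -2), (3, -2), (3, -1), (4, -1), (5, -1)]
No H-H contacts found.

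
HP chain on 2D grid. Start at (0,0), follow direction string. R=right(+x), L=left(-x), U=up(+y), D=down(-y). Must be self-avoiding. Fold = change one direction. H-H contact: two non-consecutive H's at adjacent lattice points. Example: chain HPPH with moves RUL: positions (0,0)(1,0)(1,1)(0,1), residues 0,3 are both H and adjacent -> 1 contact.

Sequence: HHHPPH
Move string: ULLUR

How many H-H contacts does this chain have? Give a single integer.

Positions: [(0, 0), (0, 1), (-1, 1), (-2, 1), (-2, 2), (-1, 2)]
H-H contact: residue 2 @(-1,1) - residue 5 @(-1, 2)

Answer: 1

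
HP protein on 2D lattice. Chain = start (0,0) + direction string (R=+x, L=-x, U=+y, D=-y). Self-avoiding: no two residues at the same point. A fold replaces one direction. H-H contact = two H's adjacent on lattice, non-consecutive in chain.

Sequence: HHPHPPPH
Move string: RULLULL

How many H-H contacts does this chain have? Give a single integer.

Positions: [(0, 0), (1, 0), (1, 1), (0, 1), (-1, 1), (-1, 2), (-2, 2), (-3, 2)]
H-H contact: residue 0 @(0,0) - residue 3 @(0, 1)

Answer: 1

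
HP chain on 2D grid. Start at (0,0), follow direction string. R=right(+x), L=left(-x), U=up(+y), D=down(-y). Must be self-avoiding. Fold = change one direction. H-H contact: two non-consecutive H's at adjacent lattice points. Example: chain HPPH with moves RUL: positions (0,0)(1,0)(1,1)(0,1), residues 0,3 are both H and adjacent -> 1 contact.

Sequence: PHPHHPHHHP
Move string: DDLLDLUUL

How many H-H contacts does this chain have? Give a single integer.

Positions: [(0, 0), (0, -1), (0, -2), (-1, -2), (-2, -2), (-2, -3), (-3, -3), (-3, -2), (-3, -1), (-4, -1)]
H-H contact: residue 4 @(-2,-2) - residue 7 @(-3, -2)

Answer: 1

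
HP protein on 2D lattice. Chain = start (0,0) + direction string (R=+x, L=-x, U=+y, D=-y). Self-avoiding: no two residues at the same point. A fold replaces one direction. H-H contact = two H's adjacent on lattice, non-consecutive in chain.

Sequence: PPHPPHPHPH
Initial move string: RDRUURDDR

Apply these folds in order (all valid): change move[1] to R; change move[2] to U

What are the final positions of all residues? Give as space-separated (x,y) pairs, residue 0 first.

Initial moves: RDRUURDDR
Fold: move[1]->R => RRRUURDDR (positions: [(0, 0), (1, 0), (2, 0), (3, 0), (3, 1), (3, 2), (4, 2), (4, 1), (4, 0), (5, 0)])
Fold: move[2]->U => RRUUURDDR (positions: [(0, 0), (1, 0), (2, 0), (2, 1), (2, 2), (2, 3), (3, 3), (3, 2), (3, 1), (4, 1)])

Answer: (0,0) (1,0) (2,0) (2,1) (2,2) (2,3) (3,3) (3,2) (3,1) (4,1)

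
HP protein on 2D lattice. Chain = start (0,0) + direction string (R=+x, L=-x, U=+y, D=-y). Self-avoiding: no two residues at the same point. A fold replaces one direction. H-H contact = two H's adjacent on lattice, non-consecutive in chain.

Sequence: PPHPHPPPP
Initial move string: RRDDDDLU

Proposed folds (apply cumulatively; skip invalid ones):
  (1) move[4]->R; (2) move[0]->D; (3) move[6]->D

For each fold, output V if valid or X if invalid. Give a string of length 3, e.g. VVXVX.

Answer: XVX

Derivation:
Initial: RRDDDDLU -> [(0, 0), (1, 0), (2, 0), (2, -1), (2, -2), (2, -3), (2, -4), (1, -4), (1, -3)]
Fold 1: move[4]->R => RRDDRDLU INVALID (collision), skipped
Fold 2: move[0]->D => DRDDDDLU VALID
Fold 3: move[6]->D => DRDDDDDU INVALID (collision), skipped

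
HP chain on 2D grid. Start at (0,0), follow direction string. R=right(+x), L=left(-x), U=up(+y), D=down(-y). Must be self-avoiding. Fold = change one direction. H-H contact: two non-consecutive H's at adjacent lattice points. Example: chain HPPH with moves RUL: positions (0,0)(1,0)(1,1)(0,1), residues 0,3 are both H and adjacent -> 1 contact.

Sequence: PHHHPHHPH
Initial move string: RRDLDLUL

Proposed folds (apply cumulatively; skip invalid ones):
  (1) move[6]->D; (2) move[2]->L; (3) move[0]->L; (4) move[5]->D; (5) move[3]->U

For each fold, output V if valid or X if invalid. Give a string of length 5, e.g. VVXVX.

Answer: VXXVX

Derivation:
Initial: RRDLDLUL -> [(0, 0), (1, 0), (2, 0), (2, -1), (1, -1), (1, -2), (0, -2), (0, -1), (-1, -1)]
Fold 1: move[6]->D => RRDLDLDL VALID
Fold 2: move[2]->L => RRLLDLDL INVALID (collision), skipped
Fold 3: move[0]->L => LRDLDLDL INVALID (collision), skipped
Fold 4: move[5]->D => RRDLDDDL VALID
Fold 5: move[3]->U => RRDUDDDL INVALID (collision), skipped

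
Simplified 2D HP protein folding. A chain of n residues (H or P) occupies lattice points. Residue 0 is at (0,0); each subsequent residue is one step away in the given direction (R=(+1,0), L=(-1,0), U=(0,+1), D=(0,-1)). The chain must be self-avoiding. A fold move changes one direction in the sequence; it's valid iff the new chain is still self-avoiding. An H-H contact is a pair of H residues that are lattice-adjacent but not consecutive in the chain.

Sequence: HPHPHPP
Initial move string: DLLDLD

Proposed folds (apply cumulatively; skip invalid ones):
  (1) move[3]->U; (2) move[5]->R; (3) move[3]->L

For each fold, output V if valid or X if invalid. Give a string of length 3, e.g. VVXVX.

Answer: VXV

Derivation:
Initial: DLLDLD -> [(0, 0), (0, -1), (-1, -1), (-2, -1), (-2, -2), (-3, -2), (-3, -3)]
Fold 1: move[3]->U => DLLULD VALID
Fold 2: move[5]->R => DLLULR INVALID (collision), skipped
Fold 3: move[3]->L => DLLLLD VALID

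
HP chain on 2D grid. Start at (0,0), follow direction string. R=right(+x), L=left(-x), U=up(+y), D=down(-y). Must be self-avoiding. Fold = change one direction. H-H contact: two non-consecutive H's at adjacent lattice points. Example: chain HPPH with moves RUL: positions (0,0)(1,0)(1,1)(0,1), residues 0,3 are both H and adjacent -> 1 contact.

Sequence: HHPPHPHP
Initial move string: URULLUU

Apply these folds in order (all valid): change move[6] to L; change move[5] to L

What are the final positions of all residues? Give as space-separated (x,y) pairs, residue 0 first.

Answer: (0,0) (0,1) (1,1) (1,2) (0,2) (-1,2) (-2,2) (-3,2)

Derivation:
Initial moves: URULLUU
Fold: move[6]->L => URULLUL (positions: [(0, 0), (0, 1), (1, 1), (1, 2), (0, 2), (-1, 2), (-1, 3), (-2, 3)])
Fold: move[5]->L => URULLLL (positions: [(0, 0), (0, 1), (1, 1), (1, 2), (0, 2), (-1, 2), (-2, 2), (-3, 2)])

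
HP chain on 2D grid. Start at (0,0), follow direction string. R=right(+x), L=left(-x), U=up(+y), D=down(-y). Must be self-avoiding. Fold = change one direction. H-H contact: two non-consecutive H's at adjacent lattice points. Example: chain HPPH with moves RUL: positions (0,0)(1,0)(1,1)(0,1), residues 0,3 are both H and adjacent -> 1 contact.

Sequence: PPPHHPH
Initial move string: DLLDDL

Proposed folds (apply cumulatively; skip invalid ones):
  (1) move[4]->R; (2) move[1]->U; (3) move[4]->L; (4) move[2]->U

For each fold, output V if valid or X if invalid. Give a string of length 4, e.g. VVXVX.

Answer: XXVX

Derivation:
Initial: DLLDDL -> [(0, 0), (0, -1), (-1, -1), (-2, -1), (-2, -2), (-2, -3), (-3, -3)]
Fold 1: move[4]->R => DLLDRL INVALID (collision), skipped
Fold 2: move[1]->U => DULDDL INVALID (collision), skipped
Fold 3: move[4]->L => DLLDLL VALID
Fold 4: move[2]->U => DLUDLL INVALID (collision), skipped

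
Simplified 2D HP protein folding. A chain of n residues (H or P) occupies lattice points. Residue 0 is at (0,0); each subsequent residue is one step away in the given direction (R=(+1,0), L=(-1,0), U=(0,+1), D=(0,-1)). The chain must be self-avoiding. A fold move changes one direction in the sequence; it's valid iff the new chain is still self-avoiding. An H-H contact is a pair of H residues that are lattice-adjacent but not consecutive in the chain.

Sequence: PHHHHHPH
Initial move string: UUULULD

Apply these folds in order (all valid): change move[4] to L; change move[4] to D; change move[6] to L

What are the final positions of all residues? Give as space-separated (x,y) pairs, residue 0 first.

Initial moves: UUULULD
Fold: move[4]->L => UUULLLD (positions: [(0, 0), (0, 1), (0, 2), (0, 3), (-1, 3), (-2, 3), (-3, 3), (-3, 2)])
Fold: move[4]->D => UUULDLD (positions: [(0, 0), (0, 1), (0, 2), (0, 3), (-1, 3), (-1, 2), (-2, 2), (-2, 1)])
Fold: move[6]->L => UUULDLL (positions: [(0, 0), (0, 1), (0, 2), (0, 3), (-1, 3), (-1, 2), (-2, 2), (-3, 2)])

Answer: (0,0) (0,1) (0,2) (0,3) (-1,3) (-1,2) (-2,2) (-3,2)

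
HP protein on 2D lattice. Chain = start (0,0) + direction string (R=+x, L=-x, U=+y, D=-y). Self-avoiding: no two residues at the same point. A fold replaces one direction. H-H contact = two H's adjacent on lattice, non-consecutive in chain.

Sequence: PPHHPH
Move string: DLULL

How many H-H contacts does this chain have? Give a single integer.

Answer: 0

Derivation:
Positions: [(0, 0), (0, -1), (-1, -1), (-1, 0), (-2, 0), (-3, 0)]
No H-H contacts found.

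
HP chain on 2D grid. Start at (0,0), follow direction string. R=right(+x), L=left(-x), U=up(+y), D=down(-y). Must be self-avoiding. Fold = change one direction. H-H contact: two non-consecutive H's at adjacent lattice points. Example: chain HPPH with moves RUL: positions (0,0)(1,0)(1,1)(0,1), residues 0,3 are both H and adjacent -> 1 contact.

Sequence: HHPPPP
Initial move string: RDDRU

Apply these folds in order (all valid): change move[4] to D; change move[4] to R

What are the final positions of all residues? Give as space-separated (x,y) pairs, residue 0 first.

Answer: (0,0) (1,0) (1,-1) (1,-2) (2,-2) (3,-2)

Derivation:
Initial moves: RDDRU
Fold: move[4]->D => RDDRD (positions: [(0, 0), (1, 0), (1, -1), (1, -2), (2, -2), (2, -3)])
Fold: move[4]->R => RDDRR (positions: [(0, 0), (1, 0), (1, -1), (1, -2), (2, -2), (3, -2)])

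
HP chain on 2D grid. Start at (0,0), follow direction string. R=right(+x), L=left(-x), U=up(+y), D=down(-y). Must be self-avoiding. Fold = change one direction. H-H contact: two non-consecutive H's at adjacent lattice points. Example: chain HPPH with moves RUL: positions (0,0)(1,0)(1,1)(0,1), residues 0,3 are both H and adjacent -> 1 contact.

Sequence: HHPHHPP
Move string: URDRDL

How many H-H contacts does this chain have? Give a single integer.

Answer: 1

Derivation:
Positions: [(0, 0), (0, 1), (1, 1), (1, 0), (2, 0), (2, -1), (1, -1)]
H-H contact: residue 0 @(0,0) - residue 3 @(1, 0)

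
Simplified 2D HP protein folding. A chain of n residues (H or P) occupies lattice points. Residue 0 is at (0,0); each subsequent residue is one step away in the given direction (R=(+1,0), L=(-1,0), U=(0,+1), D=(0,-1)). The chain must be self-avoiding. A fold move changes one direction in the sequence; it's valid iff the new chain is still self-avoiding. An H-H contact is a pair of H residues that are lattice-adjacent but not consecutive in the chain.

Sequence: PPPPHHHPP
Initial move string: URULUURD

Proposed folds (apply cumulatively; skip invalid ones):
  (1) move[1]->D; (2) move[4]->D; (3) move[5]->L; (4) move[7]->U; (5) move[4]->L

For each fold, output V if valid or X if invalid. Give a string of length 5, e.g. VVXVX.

Initial: URULUURD -> [(0, 0), (0, 1), (1, 1), (1, 2), (0, 2), (0, 3), (0, 4), (1, 4), (1, 3)]
Fold 1: move[1]->D => UDULUURD INVALID (collision), skipped
Fold 2: move[4]->D => URULDURD INVALID (collision), skipped
Fold 3: move[5]->L => URULULRD INVALID (collision), skipped
Fold 4: move[7]->U => URULUURU VALID
Fold 5: move[4]->L => URULLURU VALID

Answer: XXXVV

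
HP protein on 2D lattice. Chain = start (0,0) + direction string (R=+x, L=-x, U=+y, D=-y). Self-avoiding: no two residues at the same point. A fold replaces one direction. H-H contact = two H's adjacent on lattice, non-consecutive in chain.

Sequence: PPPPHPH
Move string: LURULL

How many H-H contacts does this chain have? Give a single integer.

Answer: 0

Derivation:
Positions: [(0, 0), (-1, 0), (-1, 1), (0, 1), (0, 2), (-1, 2), (-2, 2)]
No H-H contacts found.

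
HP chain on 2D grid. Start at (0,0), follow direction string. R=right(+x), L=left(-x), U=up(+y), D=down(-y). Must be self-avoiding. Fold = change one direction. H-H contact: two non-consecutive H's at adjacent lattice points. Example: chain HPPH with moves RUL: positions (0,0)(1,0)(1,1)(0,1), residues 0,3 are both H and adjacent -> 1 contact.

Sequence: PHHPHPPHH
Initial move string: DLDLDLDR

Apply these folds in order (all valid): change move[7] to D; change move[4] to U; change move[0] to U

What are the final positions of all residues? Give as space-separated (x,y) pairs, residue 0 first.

Initial moves: DLDLDLDR
Fold: move[7]->D => DLDLDLDD (positions: [(0, 0), (0, -1), (-1, -1), (-1, -2), (-2, -2), (-2, -3), (-3, -3), (-3, -4), (-3, -5)])
Fold: move[4]->U => DLDLULDD (positions: [(0, 0), (0, -1), (-1, -1), (-1, -2), (-2, -2), (-2, -1), (-3, -1), (-3, -2), (-3, -3)])
Fold: move[0]->U => ULDLULDD (positions: [(0, 0), (0, 1), (-1, 1), (-1, 0), (-2, 0), (-2, 1), (-3, 1), (-3, 0), (-3, -1)])

Answer: (0,0) (0,1) (-1,1) (-1,0) (-2,0) (-2,1) (-3,1) (-3,0) (-3,-1)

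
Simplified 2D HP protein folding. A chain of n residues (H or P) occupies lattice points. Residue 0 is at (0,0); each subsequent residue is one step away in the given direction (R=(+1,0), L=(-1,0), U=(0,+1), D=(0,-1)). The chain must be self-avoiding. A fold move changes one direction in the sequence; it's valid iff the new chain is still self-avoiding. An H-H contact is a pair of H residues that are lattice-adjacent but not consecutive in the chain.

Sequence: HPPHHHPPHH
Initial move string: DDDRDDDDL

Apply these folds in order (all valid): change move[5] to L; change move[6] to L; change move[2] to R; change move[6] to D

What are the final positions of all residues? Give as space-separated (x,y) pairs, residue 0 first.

Answer: (0,0) (0,-1) (0,-2) (1,-2) (2,-2) (2,-3) (1,-3) (1,-4) (1,-5) (0,-5)

Derivation:
Initial moves: DDDRDDDDL
Fold: move[5]->L => DDDRDLDDL (positions: [(0, 0), (0, -1), (0, -2), (0, -3), (1, -3), (1, -4), (0, -4), (0, -5), (0, -6), (-1, -6)])
Fold: move[6]->L => DDDRDLLDL (positions: [(0, 0), (0, -1), (0, -2), (0, -3), (1, -3), (1, -4), (0, -4), (-1, -4), (-1, -5), (-2, -5)])
Fold: move[2]->R => DDRRDLLDL (positions: [(0, 0), (0, -1), (0, -2), (1, -2), (2, -2), (2, -3), (1, -3), (0, -3), (0, -4), (-1, -4)])
Fold: move[6]->D => DDRRDLDDL (positions: [(0, 0), (0, -1), (0, -2), (1, -2), (2, -2), (2, -3), (1, -3), (1, -4), (1, -5), (0, -5)])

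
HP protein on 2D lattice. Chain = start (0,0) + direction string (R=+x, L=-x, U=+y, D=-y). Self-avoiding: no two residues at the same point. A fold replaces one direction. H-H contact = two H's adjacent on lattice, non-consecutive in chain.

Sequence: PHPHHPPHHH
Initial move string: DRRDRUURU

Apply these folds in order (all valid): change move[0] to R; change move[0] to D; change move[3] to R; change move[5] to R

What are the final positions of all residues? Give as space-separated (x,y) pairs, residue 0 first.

Answer: (0,0) (0,-1) (1,-1) (2,-1) (3,-1) (4,-1) (5,-1) (5,0) (6,0) (6,1)

Derivation:
Initial moves: DRRDRUURU
Fold: move[0]->R => RRRDRUURU (positions: [(0, 0), (1, 0), (2, 0), (3, 0), (3, -1), (4, -1), (4, 0), (4, 1), (5, 1), (5, 2)])
Fold: move[0]->D => DRRDRUURU (positions: [(0, 0), (0, -1), (1, -1), (2, -1), (2, -2), (3, -2), (3, -1), (3, 0), (4, 0), (4, 1)])
Fold: move[3]->R => DRRRRUURU (positions: [(0, 0), (0, -1), (1, -1), (2, -1), (3, -1), (4, -1), (4, 0), (4, 1), (5, 1), (5, 2)])
Fold: move[5]->R => DRRRRRURU (positions: [(0, 0), (0, -1), (1, -1), (2, -1), (3, -1), (4, -1), (5, -1), (5, 0), (6, 0), (6, 1)])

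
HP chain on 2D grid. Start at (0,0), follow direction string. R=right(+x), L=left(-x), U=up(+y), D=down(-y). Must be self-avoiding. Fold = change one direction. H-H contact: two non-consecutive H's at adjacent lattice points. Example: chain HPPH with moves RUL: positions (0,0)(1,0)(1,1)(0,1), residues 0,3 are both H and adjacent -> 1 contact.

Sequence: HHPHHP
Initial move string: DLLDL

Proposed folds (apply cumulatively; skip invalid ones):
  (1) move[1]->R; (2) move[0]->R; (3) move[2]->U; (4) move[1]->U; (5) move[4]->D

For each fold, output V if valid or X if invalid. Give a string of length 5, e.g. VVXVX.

Initial: DLLDL -> [(0, 0), (0, -1), (-1, -1), (-2, -1), (-2, -2), (-3, -2)]
Fold 1: move[1]->R => DRLDL INVALID (collision), skipped
Fold 2: move[0]->R => RLLDL INVALID (collision), skipped
Fold 3: move[2]->U => DLUDL INVALID (collision), skipped
Fold 4: move[1]->U => DULDL INVALID (collision), skipped
Fold 5: move[4]->D => DLLDD VALID

Answer: XXXXV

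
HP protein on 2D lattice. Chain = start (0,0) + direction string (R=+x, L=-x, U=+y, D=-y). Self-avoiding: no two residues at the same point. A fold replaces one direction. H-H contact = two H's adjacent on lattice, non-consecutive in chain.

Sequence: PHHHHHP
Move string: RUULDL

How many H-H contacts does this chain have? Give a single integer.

Answer: 1

Derivation:
Positions: [(0, 0), (1, 0), (1, 1), (1, 2), (0, 2), (0, 1), (-1, 1)]
H-H contact: residue 2 @(1,1) - residue 5 @(0, 1)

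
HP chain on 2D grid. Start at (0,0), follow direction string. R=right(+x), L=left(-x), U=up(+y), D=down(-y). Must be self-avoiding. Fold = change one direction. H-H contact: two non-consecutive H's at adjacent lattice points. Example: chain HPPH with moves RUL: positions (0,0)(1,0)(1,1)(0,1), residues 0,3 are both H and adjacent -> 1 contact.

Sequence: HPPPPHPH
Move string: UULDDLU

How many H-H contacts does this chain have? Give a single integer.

Positions: [(0, 0), (0, 1), (0, 2), (-1, 2), (-1, 1), (-1, 0), (-2, 0), (-2, 1)]
H-H contact: residue 0 @(0,0) - residue 5 @(-1, 0)

Answer: 1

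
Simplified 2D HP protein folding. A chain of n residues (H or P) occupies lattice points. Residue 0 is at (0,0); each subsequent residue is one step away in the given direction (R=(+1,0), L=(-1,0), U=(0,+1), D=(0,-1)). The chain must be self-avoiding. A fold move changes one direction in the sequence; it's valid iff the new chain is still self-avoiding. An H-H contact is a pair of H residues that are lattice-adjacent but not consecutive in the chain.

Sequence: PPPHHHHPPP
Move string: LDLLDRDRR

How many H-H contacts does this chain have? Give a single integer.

Answer: 1

Derivation:
Positions: [(0, 0), (-1, 0), (-1, -1), (-2, -1), (-3, -1), (-3, -2), (-2, -2), (-2, -3), (-1, -3), (0, -3)]
H-H contact: residue 3 @(-2,-1) - residue 6 @(-2, -2)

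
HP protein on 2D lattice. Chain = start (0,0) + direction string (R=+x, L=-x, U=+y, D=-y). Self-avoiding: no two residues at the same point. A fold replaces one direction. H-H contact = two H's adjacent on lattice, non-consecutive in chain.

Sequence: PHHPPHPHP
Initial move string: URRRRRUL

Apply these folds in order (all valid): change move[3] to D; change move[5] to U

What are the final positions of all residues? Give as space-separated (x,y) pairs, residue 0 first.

Initial moves: URRRRRUL
Fold: move[3]->D => URRDRRUL (positions: [(0, 0), (0, 1), (1, 1), (2, 1), (2, 0), (3, 0), (4, 0), (4, 1), (3, 1)])
Fold: move[5]->U => URRDRUUL (positions: [(0, 0), (0, 1), (1, 1), (2, 1), (2, 0), (3, 0), (3, 1), (3, 2), (2, 2)])

Answer: (0,0) (0,1) (1,1) (2,1) (2,0) (3,0) (3,1) (3,2) (2,2)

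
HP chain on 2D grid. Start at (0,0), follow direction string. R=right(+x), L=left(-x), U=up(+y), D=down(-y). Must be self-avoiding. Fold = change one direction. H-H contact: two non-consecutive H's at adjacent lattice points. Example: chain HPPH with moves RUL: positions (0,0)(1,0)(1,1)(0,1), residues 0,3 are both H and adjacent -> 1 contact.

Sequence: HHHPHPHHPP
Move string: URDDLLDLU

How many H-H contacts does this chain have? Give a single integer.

Positions: [(0, 0), (0, 1), (1, 1), (1, 0), (1, -1), (0, -1), (-1, -1), (-1, -2), (-2, -2), (-2, -1)]
No H-H contacts found.

Answer: 0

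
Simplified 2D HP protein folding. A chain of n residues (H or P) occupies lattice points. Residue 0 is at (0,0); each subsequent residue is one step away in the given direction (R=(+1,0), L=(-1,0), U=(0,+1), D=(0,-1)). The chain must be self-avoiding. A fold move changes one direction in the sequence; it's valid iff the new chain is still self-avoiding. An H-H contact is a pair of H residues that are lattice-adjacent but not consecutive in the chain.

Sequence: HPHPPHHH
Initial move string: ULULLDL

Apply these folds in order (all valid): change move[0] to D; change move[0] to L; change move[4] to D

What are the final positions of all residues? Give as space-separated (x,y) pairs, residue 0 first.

Answer: (0,0) (-1,0) (-2,0) (-2,1) (-3,1) (-3,0) (-3,-1) (-4,-1)

Derivation:
Initial moves: ULULLDL
Fold: move[0]->D => DLULLDL (positions: [(0, 0), (0, -1), (-1, -1), (-1, 0), (-2, 0), (-3, 0), (-3, -1), (-4, -1)])
Fold: move[0]->L => LLULLDL (positions: [(0, 0), (-1, 0), (-2, 0), (-2, 1), (-3, 1), (-4, 1), (-4, 0), (-5, 0)])
Fold: move[4]->D => LLULDDL (positions: [(0, 0), (-1, 0), (-2, 0), (-2, 1), (-3, 1), (-3, 0), (-3, -1), (-4, -1)])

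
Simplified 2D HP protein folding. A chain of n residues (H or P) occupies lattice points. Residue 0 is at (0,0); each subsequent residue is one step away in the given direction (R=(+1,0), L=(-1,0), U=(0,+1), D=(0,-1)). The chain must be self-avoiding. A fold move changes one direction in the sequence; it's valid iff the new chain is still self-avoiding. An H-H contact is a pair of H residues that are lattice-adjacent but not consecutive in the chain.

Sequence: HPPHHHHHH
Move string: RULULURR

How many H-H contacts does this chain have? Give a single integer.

Positions: [(0, 0), (1, 0), (1, 1), (0, 1), (0, 2), (-1, 2), (-1, 3), (0, 3), (1, 3)]
H-H contact: residue 0 @(0,0) - residue 3 @(0, 1)
H-H contact: residue 4 @(0,2) - residue 7 @(0, 3)

Answer: 2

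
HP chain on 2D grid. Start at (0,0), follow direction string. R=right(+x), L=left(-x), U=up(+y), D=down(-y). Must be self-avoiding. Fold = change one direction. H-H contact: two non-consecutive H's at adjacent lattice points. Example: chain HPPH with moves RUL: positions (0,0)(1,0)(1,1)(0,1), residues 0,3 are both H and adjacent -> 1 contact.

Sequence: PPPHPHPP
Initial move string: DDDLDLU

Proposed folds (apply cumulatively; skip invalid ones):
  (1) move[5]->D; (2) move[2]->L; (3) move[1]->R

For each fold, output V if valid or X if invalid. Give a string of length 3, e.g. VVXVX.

Answer: XVX

Derivation:
Initial: DDDLDLU -> [(0, 0), (0, -1), (0, -2), (0, -3), (-1, -3), (-1, -4), (-2, -4), (-2, -3)]
Fold 1: move[5]->D => DDDLDDU INVALID (collision), skipped
Fold 2: move[2]->L => DDLLDLU VALID
Fold 3: move[1]->R => DRLLDLU INVALID (collision), skipped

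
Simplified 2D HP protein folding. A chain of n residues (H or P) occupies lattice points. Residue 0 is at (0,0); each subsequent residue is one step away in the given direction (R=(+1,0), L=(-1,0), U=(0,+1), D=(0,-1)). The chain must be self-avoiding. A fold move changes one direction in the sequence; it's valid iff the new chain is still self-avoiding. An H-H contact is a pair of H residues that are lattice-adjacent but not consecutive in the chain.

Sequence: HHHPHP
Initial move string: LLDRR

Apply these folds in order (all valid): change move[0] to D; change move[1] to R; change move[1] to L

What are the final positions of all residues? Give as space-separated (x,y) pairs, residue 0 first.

Initial moves: LLDRR
Fold: move[0]->D => DLDRR (positions: [(0, 0), (0, -1), (-1, -1), (-1, -2), (0, -2), (1, -2)])
Fold: move[1]->R => DRDRR (positions: [(0, 0), (0, -1), (1, -1), (1, -2), (2, -2), (3, -2)])
Fold: move[1]->L => DLDRR (positions: [(0, 0), (0, -1), (-1, -1), (-1, -2), (0, -2), (1, -2)])

Answer: (0,0) (0,-1) (-1,-1) (-1,-2) (0,-2) (1,-2)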